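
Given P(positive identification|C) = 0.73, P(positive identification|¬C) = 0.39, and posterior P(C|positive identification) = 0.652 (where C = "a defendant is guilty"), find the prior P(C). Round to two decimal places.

P(C) = 0.50

In odds form, posterior odds = prior odds × likelihood ratio, so prior odds = posterior odds ÷ LR.
Posterior odds = 0.652/(1−0.652) = 1.8736. LR = 0.73/0.39 = 1.8718.
Prior odds = 1.8736/1.8718 = 1.0010, so P(C) = 1.0010/(1+1.0010) ≈ 0.50.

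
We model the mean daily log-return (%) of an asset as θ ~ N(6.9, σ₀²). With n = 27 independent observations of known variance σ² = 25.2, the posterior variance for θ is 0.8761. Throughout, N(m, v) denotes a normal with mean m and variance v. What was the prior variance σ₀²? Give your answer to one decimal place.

σ₀² = 14.3

For the Normal–Normal model with known σ², precisions add: τ_n = τ₀ + n/σ².
So 1/σ₀² = 1/0.8761 − 27/25.2 = 1.141422 − 1.071429 = 0.069993.
Hence σ₀² = 1/0.069993 ≈ 14.3.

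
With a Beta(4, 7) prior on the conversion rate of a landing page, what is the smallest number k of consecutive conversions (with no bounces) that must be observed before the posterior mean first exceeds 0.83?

k = 31

After k conversions and 0 bounces the posterior is Beta(4+k, 7), with mean (4+k)/(4+7+k).
Set (4+k)/(11+k) > 0.83 and solve: k > (0.83·11 − 4)/(1 − 0.83) = 30.176.
The smallest integer exceeding 30.176 is 31, and checking k=31: (35)/(42) = 0.8333 > 0.83.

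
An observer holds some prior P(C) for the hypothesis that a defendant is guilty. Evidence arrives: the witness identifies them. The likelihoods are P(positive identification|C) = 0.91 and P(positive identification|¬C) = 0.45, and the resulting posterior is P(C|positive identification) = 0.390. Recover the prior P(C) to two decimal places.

In odds form, posterior odds = prior odds × likelihood ratio, so prior odds = posterior odds ÷ LR.
Posterior odds = 0.390/(1−0.390) = 0.6393. LR = 0.91/0.45 = 2.0222.
Prior odds = 0.6393/2.0222 = 0.3161, so P(C) = 0.3161/(1+0.3161) ≈ 0.24.

P(C) = 0.24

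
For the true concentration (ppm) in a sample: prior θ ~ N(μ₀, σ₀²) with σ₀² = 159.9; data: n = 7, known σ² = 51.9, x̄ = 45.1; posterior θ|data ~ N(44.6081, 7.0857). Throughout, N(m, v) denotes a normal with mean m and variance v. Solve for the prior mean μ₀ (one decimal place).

With known observation variance, the Normal–Normal posterior has precision τ_n = τ₀ + n/σ² and mean μ_n = (τ₀μ₀ + (n/σ²)x̄)/τ_n.
Here τ₀ = 1/159.9 = 0.006254 and τ_data = 7/51.9 = 0.134875, so τ_n = 0.141129.
Rearranging for μ₀: μ₀ = (μ_n·τ_n − τ_data·x̄)/τ₀ = (44.6081·0.141129 − 0.134875·45.1) / 0.006254 = 0.212634/0.006254 ≈ 34.0.

μ₀ = 34.0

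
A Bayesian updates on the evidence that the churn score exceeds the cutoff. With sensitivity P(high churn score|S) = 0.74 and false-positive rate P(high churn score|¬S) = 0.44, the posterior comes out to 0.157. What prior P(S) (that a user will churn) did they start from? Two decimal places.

In odds form, posterior odds = prior odds × likelihood ratio, so prior odds = posterior odds ÷ LR.
Posterior odds = 0.157/(1−0.157) = 0.1862. LR = 0.74/0.44 = 1.6818.
Prior odds = 0.1862/1.6818 = 0.1107, so P(S) = 0.1107/(1+0.1107) ≈ 0.10.

P(S) = 0.10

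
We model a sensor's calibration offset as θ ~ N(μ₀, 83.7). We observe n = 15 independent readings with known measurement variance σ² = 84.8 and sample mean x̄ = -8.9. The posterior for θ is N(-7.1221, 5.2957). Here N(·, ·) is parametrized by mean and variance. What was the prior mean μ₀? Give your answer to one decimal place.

With known observation variance, the Normal–Normal posterior has precision τ_n = τ₀ + n/σ² and mean μ_n = (τ₀μ₀ + (n/σ²)x̄)/τ_n.
Here τ₀ = 1/83.7 = 0.011947 and τ_data = 15/84.8 = 0.176887, so τ_n = 0.188834.
Rearranging for μ₀: μ₀ = (μ_n·τ_n − τ_data·x̄)/τ₀ = (-7.1221·0.188834 − 0.176887·-8.9) / 0.011947 = 0.229400/0.011947 ≈ 19.2.

μ₀ = 19.2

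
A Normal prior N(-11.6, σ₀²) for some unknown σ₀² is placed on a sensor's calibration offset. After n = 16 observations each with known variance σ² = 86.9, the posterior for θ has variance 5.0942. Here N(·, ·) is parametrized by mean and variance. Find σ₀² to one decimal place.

For the Normal–Normal model with known σ², precisions add: τ_n = τ₀ + n/σ².
So 1/σ₀² = 1/5.0942 − 16/86.9 = 0.196302 − 0.184120 = 0.012182.
Hence σ₀² = 1/0.012182 ≈ 82.1.

σ₀² = 82.1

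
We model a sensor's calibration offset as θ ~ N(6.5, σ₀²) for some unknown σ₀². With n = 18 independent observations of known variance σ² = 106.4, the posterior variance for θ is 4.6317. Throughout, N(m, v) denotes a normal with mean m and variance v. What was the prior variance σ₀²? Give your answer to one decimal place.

σ₀² = 21.4

Posterior precision equals prior precision plus data precision: 1/σ_n² = 1/σ₀² + n/σ².
So 1/σ₀² = 1/4.6317 − 18/106.4 = 0.215903 − 0.169173 = 0.046730.
Hence σ₀² = 1/0.046730 ≈ 21.4.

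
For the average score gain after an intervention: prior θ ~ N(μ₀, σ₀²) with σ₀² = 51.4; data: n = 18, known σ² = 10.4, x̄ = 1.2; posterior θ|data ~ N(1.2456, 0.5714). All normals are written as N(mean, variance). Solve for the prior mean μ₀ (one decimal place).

μ₀ = 5.3

With known observation variance, the Normal–Normal posterior has precision τ_n = τ₀ + n/σ² and mean μ_n = (τ₀μ₀ + (n/σ²)x̄)/τ_n.
Here τ₀ = 1/51.4 = 0.019455 and τ_data = 18/10.4 = 1.730769, so τ_n = 1.750224.
Rearranging for μ₀: μ₀ = (μ_n·τ_n − τ_data·x̄)/τ₀ = (1.2456·1.750224 − 1.730769·1.2) / 0.019455 = 0.103156/0.019455 ≈ 5.3.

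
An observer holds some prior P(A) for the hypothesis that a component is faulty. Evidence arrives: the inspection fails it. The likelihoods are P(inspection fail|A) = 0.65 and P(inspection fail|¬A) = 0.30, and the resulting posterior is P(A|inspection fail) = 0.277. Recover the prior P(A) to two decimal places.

Bayes' rule in odds form gives O(A|E) = O(A)·[P(E|A)/P(E|¬A)], hence O(A) = O(A|E)/LR.
Posterior odds = 0.277/(1−0.277) = 0.3831. LR = 0.65/0.30 = 2.1667.
Prior odds = 0.3831/2.1667 = 0.1768, so P(A) = 0.1768/(1+0.1768) ≈ 0.15.

P(A) = 0.15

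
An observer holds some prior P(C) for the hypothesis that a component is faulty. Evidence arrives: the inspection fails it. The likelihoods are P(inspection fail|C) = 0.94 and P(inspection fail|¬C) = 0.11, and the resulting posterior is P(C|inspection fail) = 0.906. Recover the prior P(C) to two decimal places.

P(C) = 0.53

Bayes' rule in odds form gives O(C|E) = O(C)·[P(E|C)/P(E|¬C)], hence O(C) = O(C|E)/LR.
Posterior odds = 0.906/(1−0.906) = 9.6383. LR = 0.94/0.11 = 8.5455.
Prior odds = 9.6383/8.5455 = 1.1279, so P(C) = 1.1279/(1+1.1279) ≈ 0.53.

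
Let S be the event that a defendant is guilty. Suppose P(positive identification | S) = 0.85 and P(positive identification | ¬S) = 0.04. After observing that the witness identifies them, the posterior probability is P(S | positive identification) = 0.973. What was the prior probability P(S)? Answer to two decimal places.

Bayes' rule in odds form gives O(S|E) = O(S)·[P(E|S)/P(E|¬S)], hence O(S) = O(S|E)/LR.
Posterior odds = 0.973/(1−0.973) = 36.0370. LR = 0.85/0.04 = 21.2500.
Prior odds = 36.0370/21.2500 = 1.6959, so P(S) = 1.6959/(1+1.6959) ≈ 0.63.

P(S) = 0.63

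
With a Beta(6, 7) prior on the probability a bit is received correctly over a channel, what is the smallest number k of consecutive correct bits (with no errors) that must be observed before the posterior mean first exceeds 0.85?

After k correct bits and 0 errors the posterior is Beta(6+k, 7), with mean (6+k)/(6+7+k).
Set (6+k)/(13+k) > 0.85 and solve: k > (0.85·13 − 6)/(1 − 0.85) = 33.667.
The smallest integer exceeding 33.667 is 34.

k = 34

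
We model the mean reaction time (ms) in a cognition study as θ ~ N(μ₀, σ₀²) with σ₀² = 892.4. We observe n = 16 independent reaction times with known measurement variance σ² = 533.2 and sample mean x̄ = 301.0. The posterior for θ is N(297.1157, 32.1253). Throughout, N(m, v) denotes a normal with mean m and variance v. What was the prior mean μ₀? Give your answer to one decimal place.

With known observation variance, the Normal–Normal posterior has precision τ_n = τ₀ + n/σ² and mean μ_n = (τ₀μ₀ + (n/σ²)x̄)/τ_n.
Here τ₀ = 1/892.4 = 0.001121 and τ_data = 16/533.2 = 0.030008, so τ_n = 0.031129.
Rearranging for μ₀: μ₀ = (μ_n·τ_n − τ_data·x̄)/τ₀ = (297.1157·0.031129 − 0.030008·301.0) / 0.001121 = 0.216507/0.001121 ≈ 193.1.

μ₀ = 193.1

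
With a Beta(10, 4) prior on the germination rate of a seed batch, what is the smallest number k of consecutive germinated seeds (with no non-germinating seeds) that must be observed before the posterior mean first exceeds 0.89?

k = 23

After k germinated seeds and 0 non-germinating seeds the posterior is Beta(10+k, 4), with mean (10+k)/(10+4+k).
Set (10+k)/(14+k) > 0.89 and solve: k > (0.89·14 − 10)/(1 − 0.89) = 22.364.
The smallest integer exceeding 22.364 is 23.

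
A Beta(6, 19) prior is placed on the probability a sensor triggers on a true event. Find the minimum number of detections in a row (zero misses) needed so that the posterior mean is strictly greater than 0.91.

k = 187

After k detections and 0 misses the posterior is Beta(6+k, 19), with mean (6+k)/(6+19+k).
Set (6+k)/(25+k) > 0.91 and solve: k > (0.91·25 − 6)/(1 − 0.91) = 186.111.
The smallest integer exceeding 186.111 is 187, and checking k=187: (193)/(212) = 0.9104 > 0.91.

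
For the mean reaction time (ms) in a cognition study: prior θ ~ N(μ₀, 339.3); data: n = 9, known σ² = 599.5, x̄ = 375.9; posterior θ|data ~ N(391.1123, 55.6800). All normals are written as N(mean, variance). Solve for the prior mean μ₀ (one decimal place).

The posterior mean is a precision-weighted average: μ_n = (τ₀μ₀ + τ_data·x̄)/(τ₀+τ_data), with τ₀=1/σ₀² and τ_data=n/σ².
Here τ₀ = 1/339.3 = 0.002947 and τ_data = 9/599.5 = 0.015013, so τ_n = 0.017960.
Rearranging for μ₀: μ₀ = (μ_n·τ_n − τ_data·x̄)/τ₀ = (391.1123·0.017960 − 0.015013·375.9) / 0.002947 = 1.380990/0.002947 ≈ 468.6.

μ₀ = 468.6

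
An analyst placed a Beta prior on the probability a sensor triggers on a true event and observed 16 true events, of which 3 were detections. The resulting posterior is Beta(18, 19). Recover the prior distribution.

Beta is conjugate to the binomial likelihood: posterior = Beta(a+s, b+f).
Subtract the data counts: 18−3=15, 19−13=6.

Beta(15, 6)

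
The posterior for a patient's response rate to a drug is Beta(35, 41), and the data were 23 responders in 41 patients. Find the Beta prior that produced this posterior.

Beta is conjugate to the binomial likelihood: posterior = Beta(a+s, b+f).
Subtract the data counts: 35−23=12, 41−18=23.

Beta(12, 23)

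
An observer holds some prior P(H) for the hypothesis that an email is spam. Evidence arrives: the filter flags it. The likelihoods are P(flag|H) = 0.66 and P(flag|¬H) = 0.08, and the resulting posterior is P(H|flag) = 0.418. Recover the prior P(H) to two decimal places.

In odds form, posterior odds = prior odds × likelihood ratio, so prior odds = posterior odds ÷ LR.
Posterior odds = 0.418/(1−0.418) = 0.7182. LR = 0.66/0.08 = 8.2500.
Prior odds = 0.7182/8.2500 = 0.0871, so P(H) = 0.0871/(1+0.0871) ≈ 0.08.

P(H) = 0.08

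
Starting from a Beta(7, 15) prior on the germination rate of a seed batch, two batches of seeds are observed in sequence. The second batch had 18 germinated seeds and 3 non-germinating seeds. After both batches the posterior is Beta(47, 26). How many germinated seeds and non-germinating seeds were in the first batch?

Sequential conjugate updates are equivalent to a single update on the pooled data, so total successes = posterior α − prior α and total failures = posterior β − prior β.
Total across both batches: 47−7=40 germinated seeds, 26−15=11 non-germinating seeds.
Subtract the second batch: 40−18=22 germinated seeds and 11−3=8 non-germinating seeds.

22 germinated seeds and 8 non-germinating seeds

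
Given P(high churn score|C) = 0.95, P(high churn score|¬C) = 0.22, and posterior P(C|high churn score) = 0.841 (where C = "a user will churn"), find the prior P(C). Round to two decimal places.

P(C) = 0.55

In odds form, posterior odds = prior odds × likelihood ratio, so prior odds = posterior odds ÷ LR.
Posterior odds = 0.841/(1−0.841) = 5.2893. LR = 0.95/0.22 = 4.3182.
Prior odds = 5.2893/4.3182 = 1.2249, so P(C) = 1.2249/(1+1.2249) ≈ 0.55.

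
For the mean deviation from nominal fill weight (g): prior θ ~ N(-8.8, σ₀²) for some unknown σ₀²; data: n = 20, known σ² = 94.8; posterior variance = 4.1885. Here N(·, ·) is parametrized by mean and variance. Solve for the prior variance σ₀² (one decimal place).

σ₀² = 36.0

Posterior precision equals prior precision plus data precision: 1/σ_n² = 1/σ₀² + n/σ².
So 1/σ₀² = 1/4.1885 − 20/94.8 = 0.238749 − 0.210970 = 0.027779.
Hence σ₀² = 1/0.027779 ≈ 36.0.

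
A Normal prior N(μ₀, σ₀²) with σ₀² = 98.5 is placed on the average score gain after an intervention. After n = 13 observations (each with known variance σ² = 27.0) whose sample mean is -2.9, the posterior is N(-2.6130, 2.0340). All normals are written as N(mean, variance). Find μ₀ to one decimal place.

With known observation variance, the Normal–Normal posterior has precision τ_n = τ₀ + n/σ² and mean μ_n = (τ₀μ₀ + (n/σ²)x̄)/τ_n.
Here τ₀ = 1/98.5 = 0.010152 and τ_data = 13/27.0 = 0.481481, so τ_n = 0.491633.
Rearranging for μ₀: μ₀ = (μ_n·τ_n − τ_data·x̄)/τ₀ = (-2.6130·0.491633 − 0.481481·-2.9) / 0.010152 = 0.111658/0.010152 ≈ 11.0.

μ₀ = 11.0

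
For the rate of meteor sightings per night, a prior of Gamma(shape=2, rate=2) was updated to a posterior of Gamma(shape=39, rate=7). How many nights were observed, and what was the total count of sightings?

A Gamma(α, β) prior (rate parametrization) on a Poisson rate with n observations summing to S gives posterior Gamma(α+S, β+n).
Matching: Σxᵢ = 39 − 2 = 37 and n = 7 − 2 = 5.

n = 5 nights with total 37 sightings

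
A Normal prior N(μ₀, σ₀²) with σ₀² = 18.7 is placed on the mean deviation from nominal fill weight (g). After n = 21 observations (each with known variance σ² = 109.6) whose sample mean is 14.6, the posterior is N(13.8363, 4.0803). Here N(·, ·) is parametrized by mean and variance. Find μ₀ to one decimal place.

μ₀ = 11.1

The posterior mean is a precision-weighted average: μ_n = (τ₀μ₀ + τ_data·x̄)/(τ₀+τ_data), with τ₀=1/σ₀² and τ_data=n/σ².
Here τ₀ = 1/18.7 = 0.053476 and τ_data = 21/109.6 = 0.191606, so τ_n = 0.245082.
Rearranging for μ₀: μ₀ = (μ_n·τ_n − τ_data·x̄)/τ₀ = (13.8363·0.245082 − 0.191606·14.6) / 0.053476 = 0.593580/0.053476 ≈ 11.1.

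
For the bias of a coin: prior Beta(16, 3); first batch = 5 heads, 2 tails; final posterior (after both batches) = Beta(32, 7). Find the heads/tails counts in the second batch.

11 heads and 2 tails

Sequential conjugate updates are equivalent to a single update on the pooled data, so total successes = posterior α − prior α and total failures = posterior β − prior β.
Total across both batches: 32−16=16 heads, 7−3=4 tails.
Subtract the first batch: 16−5=11 heads and 4−2=2 tails.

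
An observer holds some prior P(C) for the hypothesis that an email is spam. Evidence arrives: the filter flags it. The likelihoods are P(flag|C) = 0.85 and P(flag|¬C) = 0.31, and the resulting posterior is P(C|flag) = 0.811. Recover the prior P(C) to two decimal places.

P(C) = 0.61

In odds form, posterior odds = prior odds × likelihood ratio, so prior odds = posterior odds ÷ LR.
Posterior odds = 0.811/(1−0.811) = 4.2910. LR = 0.85/0.31 = 2.7419.
Prior odds = 4.2910/2.7419 = 1.5650, so P(C) = 1.5650/(1+1.5650) ≈ 0.61.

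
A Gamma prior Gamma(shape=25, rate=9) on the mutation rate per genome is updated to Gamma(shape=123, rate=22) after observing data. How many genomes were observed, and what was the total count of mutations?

n = 13 genomes with total 98 mutations

Gamma–Poisson conjugacy: posterior shape = α + Σxᵢ, posterior rate = β + n.
Matching: Σxᵢ = 123 − 25 = 98 and n = 22 − 9 = 13.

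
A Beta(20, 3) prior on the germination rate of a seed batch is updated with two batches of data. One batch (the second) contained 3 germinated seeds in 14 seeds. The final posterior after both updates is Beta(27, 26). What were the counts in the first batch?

4 germinated seeds and 12 non-germinating seeds

Sequential conjugate updates are equivalent to a single update on the pooled data, so total successes = posterior α − prior α and total failures = posterior β − prior β.
Total across both batches: 27−20=7 germinated seeds, 26−3=23 non-germinating seeds.
Subtract the second batch: 7−3=4 germinated seeds and 23−11=12 non-germinating seeds.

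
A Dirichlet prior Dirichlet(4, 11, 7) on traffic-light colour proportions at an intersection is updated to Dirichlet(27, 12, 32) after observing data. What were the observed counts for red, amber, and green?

For a Dirichlet(α) prior with multinomial counts c, the posterior is Dirichlet(α + c) componentwise.
Counts are posterior − prior componentwise: 27−4=23, 12−11=1, 32−7=25.

counts (23, 1, 25)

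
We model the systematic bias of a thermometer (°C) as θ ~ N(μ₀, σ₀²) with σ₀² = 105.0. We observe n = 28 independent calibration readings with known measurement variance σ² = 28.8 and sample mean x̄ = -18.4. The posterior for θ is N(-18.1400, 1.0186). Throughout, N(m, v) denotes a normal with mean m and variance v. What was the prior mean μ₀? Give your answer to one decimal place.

With known observation variance, the Normal–Normal posterior has precision τ_n = τ₀ + n/σ² and mean μ_n = (τ₀μ₀ + (n/σ²)x̄)/τ_n.
Here τ₀ = 1/105.0 = 0.009524 and τ_data = 28/28.8 = 0.972222, so τ_n = 0.981746.
Rearranging for μ₀: μ₀ = (μ_n·τ_n − τ_data·x̄)/τ₀ = (-18.1400·0.981746 − 0.972222·-18.4) / 0.009524 = 0.080012/0.009524 ≈ 8.4.

μ₀ = 8.4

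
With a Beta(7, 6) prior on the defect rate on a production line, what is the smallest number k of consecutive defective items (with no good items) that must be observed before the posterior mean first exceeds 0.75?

k = 12

After k defective items and 0 good items the posterior is Beta(7+k, 6), with mean (7+k)/(7+6+k).
Set (7+k)/(13+k) > 0.75 and solve: k > (0.75·13 − 7)/(1 − 0.75) = 11.000.
The smallest integer exceeding 11.000 is 12, and checking k=12: (19)/(25) = 0.7600 > 0.75.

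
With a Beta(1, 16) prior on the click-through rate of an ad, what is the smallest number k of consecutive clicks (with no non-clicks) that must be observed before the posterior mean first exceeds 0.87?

k = 107

After k clicks and 0 non-clicks the posterior is Beta(1+k, 16), with mean (1+k)/(1+16+k).
Set (1+k)/(17+k) > 0.87 and solve: k > (0.87·17 − 1)/(1 − 0.87) = 106.077.
The smallest integer exceeding 106.077 is 107.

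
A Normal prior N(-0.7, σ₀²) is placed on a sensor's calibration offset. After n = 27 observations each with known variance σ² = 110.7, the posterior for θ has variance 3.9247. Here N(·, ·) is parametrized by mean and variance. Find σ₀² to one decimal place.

σ₀² = 91.8

For the Normal–Normal model with known σ², precisions add: τ_n = τ₀ + n/σ².
So 1/σ₀² = 1/3.9247 − 27/110.7 = 0.254797 − 0.243902 = 0.010895.
Hence σ₀² = 1/0.010895 ≈ 91.8.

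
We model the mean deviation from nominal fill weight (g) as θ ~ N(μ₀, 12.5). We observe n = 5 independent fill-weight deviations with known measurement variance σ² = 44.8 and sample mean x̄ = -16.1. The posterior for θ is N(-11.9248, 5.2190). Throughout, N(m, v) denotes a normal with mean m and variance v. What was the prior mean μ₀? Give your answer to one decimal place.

With known observation variance, the Normal–Normal posterior has precision τ_n = τ₀ + n/σ² and mean μ_n = (τ₀μ₀ + (n/σ²)x̄)/τ_n.
Here τ₀ = 1/12.5 = 0.080000 and τ_data = 5/44.8 = 0.111607, so τ_n = 0.191607.
Rearranging for μ₀: μ₀ = (μ_n·τ_n − τ_data·x̄)/τ₀ = (-11.9248·0.191607 − 0.111607·-16.1) / 0.080000 = -0.488002/0.080000 ≈ -6.1.

μ₀ = -6.1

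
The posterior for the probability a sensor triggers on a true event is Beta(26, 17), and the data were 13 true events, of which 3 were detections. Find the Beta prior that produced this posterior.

Beta is conjugate to the binomial likelihood: posterior = Beta(α+s, β+f).
Subtract the data counts: 26−3=23, 17−10=7.

Beta(23, 7)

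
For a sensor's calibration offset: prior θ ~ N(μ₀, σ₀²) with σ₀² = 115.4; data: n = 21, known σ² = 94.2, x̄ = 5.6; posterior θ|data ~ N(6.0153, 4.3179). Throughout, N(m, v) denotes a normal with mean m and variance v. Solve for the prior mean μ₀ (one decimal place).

μ₀ = 16.7

The posterior mean is a precision-weighted average: μ_n = (τ₀μ₀ + τ_data·x̄)/(τ₀+τ_data), with τ₀=1/σ₀² and τ_data=n/σ².
Here τ₀ = 1/115.4 = 0.008666 and τ_data = 21/94.2 = 0.222930, so τ_n = 0.231596.
Rearranging for μ₀: μ₀ = (μ_n·τ_n − τ_data·x̄)/τ₀ = (6.0153·0.231596 − 0.222930·5.6) / 0.008666 = 0.144711/0.008666 ≈ 16.7.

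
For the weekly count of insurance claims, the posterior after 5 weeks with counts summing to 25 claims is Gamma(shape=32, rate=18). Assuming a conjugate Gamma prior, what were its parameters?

Gamma(shape=7, rate=13)

Gamma–Poisson conjugacy: posterior shape = α + Σxᵢ, posterior rate = β + n.
So α = 32 − 25 = 7 and β = 18 − 5 = 13.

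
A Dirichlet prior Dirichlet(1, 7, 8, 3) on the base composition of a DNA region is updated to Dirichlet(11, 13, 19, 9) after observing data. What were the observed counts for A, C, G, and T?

For a Dirichlet(α) prior with multinomial counts c, the posterior is Dirichlet(α + c) componentwise.
Counts are posterior − prior componentwise: 11−1=10, 13−7=6, 19−8=11, 9−3=6.

counts (10, 6, 11, 6)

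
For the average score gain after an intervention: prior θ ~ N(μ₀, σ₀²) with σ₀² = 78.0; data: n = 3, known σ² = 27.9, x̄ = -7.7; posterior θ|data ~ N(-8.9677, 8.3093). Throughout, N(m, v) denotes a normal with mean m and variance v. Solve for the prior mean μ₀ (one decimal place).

μ₀ = -19.6

With known observation variance, the Normal–Normal posterior has precision τ_n = τ₀ + n/σ² and mean μ_n = (τ₀μ₀ + (n/σ²)x̄)/τ_n.
Here τ₀ = 1/78.0 = 0.012821 and τ_data = 3/27.9 = 0.107527, so τ_n = 0.120348.
Rearranging for μ₀: μ₀ = (μ_n·τ_n − τ_data·x̄)/τ₀ = (-8.9677·0.120348 − 0.107527·-7.7) / 0.012821 = -0.251287/0.012821 ≈ -19.6.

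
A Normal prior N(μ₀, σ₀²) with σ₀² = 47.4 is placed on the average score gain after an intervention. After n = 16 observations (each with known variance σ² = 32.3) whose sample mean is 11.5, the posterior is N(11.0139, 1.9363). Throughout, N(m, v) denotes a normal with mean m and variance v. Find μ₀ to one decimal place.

With known observation variance, the Normal–Normal posterior has precision τ_n = τ₀ + n/σ² and mean μ_n = (τ₀μ₀ + (n/σ²)x̄)/τ_n.
Here τ₀ = 1/47.4 = 0.021097 and τ_data = 16/32.3 = 0.495356, so τ_n = 0.516453.
Rearranging for μ₀: μ₀ = (μ_n·τ_n − τ_data·x̄)/τ₀ = (11.0139·0.516453 − 0.495356·11.5) / 0.021097 = -0.008432/0.021097 ≈ -0.4.

μ₀ = -0.4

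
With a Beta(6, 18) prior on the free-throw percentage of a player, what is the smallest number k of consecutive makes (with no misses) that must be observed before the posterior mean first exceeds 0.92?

After k makes and 0 misses the posterior is Beta(6+k, 18), with mean (6+k)/(6+18+k).
Set (6+k)/(24+k) > 0.92 and solve: k > (0.92·24 − 6)/(1 − 0.92) = 201.000.
The smallest integer exceeding 201.000 is 202, and checking k=202: (208)/(226) = 0.9204 > 0.92.

k = 202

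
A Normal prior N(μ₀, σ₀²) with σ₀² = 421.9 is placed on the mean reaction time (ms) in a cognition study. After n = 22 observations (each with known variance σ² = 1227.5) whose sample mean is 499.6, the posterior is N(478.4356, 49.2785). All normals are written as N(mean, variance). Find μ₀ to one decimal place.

The posterior mean is a precision-weighted average: μ_n = (τ₀μ₀ + τ_data·x̄)/(τ₀+τ_data), with τ₀=1/σ₀² and τ_data=n/σ².
Here τ₀ = 1/421.9 = 0.002370 and τ_data = 22/1227.5 = 0.017923, so τ_n = 0.020293.
Rearranging for μ₀: μ₀ = (μ_n·τ_n − τ_data·x̄)/τ₀ = (478.4356·0.020293 − 0.017923·499.6) / 0.002370 = 0.754563/0.002370 ≈ 318.4.

μ₀ = 318.4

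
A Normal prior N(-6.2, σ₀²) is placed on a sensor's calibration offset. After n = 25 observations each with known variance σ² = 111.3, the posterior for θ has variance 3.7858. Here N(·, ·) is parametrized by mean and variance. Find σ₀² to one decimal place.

For the Normal–Normal model with known σ², precisions add: τ_n = τ₀ + n/σ².
So 1/σ₀² = 1/3.7858 − 25/111.3 = 0.264145 − 0.224618 = 0.039527.
Hence σ₀² = 1/0.039527 ≈ 25.3.

σ₀² = 25.3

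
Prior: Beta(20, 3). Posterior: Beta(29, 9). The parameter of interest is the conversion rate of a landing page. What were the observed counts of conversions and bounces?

Under Beta–binomial conjugacy the posterior parameters are (α+s, β+f).
So s = 29 − 20 = 9 and f = 9 − 3 = 6.

9 conversions and 6 bounces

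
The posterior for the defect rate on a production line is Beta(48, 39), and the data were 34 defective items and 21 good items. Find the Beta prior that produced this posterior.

Beta is conjugate to the binomial likelihood: posterior = Beta(α+s, β+f).
Subtract the data counts: 48−34=14, 39−21=18.

Beta(14, 18)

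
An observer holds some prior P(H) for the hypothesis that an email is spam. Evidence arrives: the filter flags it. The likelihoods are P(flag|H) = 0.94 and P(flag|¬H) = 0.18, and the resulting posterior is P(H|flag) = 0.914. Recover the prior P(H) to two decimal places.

Bayes' rule in odds form gives O(H|E) = O(H)·[P(E|H)/P(E|¬H)], hence O(H) = O(H|E)/LR.
Posterior odds = 0.914/(1−0.914) = 10.6279. LR = 0.94/0.18 = 5.2222.
Prior odds = 10.6279/5.2222 = 2.0351, so P(H) = 2.0351/(1+2.0351) ≈ 0.67.

P(H) = 0.67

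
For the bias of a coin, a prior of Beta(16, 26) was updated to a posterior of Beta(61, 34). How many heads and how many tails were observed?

Under Beta–binomial conjugacy the posterior parameters are (α+s, β+f).
So s = 61 − 16 = 45 and f = 34 − 26 = 8.

45 heads and 8 tails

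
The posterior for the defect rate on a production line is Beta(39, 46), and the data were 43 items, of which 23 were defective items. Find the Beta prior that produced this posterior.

Beta(16, 26)

Under Beta–binomial conjugacy the posterior parameters are (a+s, b+f).
Subtract the data counts: 39−23=16, 46−20=26.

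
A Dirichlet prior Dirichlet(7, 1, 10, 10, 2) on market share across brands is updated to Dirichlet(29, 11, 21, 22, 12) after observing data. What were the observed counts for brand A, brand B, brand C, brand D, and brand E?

counts (22, 10, 11, 12, 10)

For a Dirichlet(α) prior with multinomial counts c, the posterior is Dirichlet(α + c) componentwise.
Counts are posterior − prior componentwise: 29−7=22, 11−1=10, 21−10=11, 22−10=12, 12−2=10.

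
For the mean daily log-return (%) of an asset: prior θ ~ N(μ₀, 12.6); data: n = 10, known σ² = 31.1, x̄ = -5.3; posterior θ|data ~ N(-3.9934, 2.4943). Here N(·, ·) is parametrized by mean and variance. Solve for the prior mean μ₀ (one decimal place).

With known observation variance, the Normal–Normal posterior has precision τ_n = τ₀ + n/σ² and mean μ_n = (τ₀μ₀ + (n/σ²)x̄)/τ_n.
Here τ₀ = 1/12.6 = 0.079365 and τ_data = 10/31.1 = 0.321543, so τ_n = 0.400908.
Rearranging for μ₀: μ₀ = (μ_n·τ_n − τ_data·x̄)/τ₀ = (-3.9934·0.400908 − 0.321543·-5.3) / 0.079365 = 0.103192/0.079365 ≈ 1.3.

μ₀ = 1.3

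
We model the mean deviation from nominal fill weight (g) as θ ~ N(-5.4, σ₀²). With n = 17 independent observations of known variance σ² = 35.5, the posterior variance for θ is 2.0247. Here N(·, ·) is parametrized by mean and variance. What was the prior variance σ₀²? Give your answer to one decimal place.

σ₀² = 66.5

Posterior precision equals prior precision plus data precision: 1/σ_n² = 1/σ₀² + n/σ².
So 1/σ₀² = 1/2.0247 − 17/35.5 = 0.493900 − 0.478873 = 0.015027.
Hence σ₀² = 1/0.015027 ≈ 66.5.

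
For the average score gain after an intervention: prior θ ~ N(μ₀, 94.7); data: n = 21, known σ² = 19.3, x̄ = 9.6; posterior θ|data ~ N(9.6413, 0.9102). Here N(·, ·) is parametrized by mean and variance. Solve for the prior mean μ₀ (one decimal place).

μ₀ = 13.9

With known observation variance, the Normal–Normal posterior has precision τ_n = τ₀ + n/σ² and mean μ_n = (τ₀μ₀ + (n/σ²)x̄)/τ_n.
Here τ₀ = 1/94.7 = 0.010560 and τ_data = 21/19.3 = 1.088083, so τ_n = 1.098643.
Rearranging for μ₀: μ₀ = (μ_n·τ_n − τ_data·x̄)/τ₀ = (9.6413·1.098643 − 1.088083·9.6) / 0.010560 = 0.146750/0.010560 ≈ 13.9.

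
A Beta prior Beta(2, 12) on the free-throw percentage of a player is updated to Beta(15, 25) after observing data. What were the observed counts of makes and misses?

13 makes and 13 misses

Beta is conjugate to the binomial likelihood: posterior = Beta(a+s, b+f).
Match parameters: s=15−2=13, f=25−12=13.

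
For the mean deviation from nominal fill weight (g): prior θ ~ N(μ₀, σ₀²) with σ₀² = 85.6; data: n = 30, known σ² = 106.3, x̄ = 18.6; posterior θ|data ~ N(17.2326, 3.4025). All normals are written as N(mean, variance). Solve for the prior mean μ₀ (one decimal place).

With known observation variance, the Normal–Normal posterior has precision τ_n = τ₀ + n/σ² and mean μ_n = (τ₀μ₀ + (n/σ²)x̄)/τ_n.
Here τ₀ = 1/85.6 = 0.011682 and τ_data = 30/106.3 = 0.282220, so τ_n = 0.293902.
Rearranging for μ₀: μ₀ = (μ_n·τ_n − τ_data·x̄)/τ₀ = (17.2326·0.293902 − 0.282220·18.6) / 0.011682 = -0.184596/0.011682 ≈ -15.8.

μ₀ = -15.8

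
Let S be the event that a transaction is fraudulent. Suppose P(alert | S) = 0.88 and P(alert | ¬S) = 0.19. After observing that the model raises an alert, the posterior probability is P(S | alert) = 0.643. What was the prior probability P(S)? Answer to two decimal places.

In odds form, posterior odds = prior odds × likelihood ratio, so prior odds = posterior odds ÷ LR.
Posterior odds = 0.643/(1−0.643) = 1.8011. LR = 0.88/0.19 = 4.6316.
Prior odds = 1.8011/4.6316 = 0.3889, so P(S) = 0.3889/(1+0.3889) ≈ 0.28.

P(S) = 0.28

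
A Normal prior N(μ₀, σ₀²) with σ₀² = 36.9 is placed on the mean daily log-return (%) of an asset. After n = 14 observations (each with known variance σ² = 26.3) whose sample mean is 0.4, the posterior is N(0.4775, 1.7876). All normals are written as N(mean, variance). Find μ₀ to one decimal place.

μ₀ = 2.0

With known observation variance, the Normal–Normal posterior has precision τ_n = τ₀ + n/σ² and mean μ_n = (τ₀μ₀ + (n/σ²)x̄)/τ_n.
Here τ₀ = 1/36.9 = 0.027100 and τ_data = 14/26.3 = 0.532319, so τ_n = 0.559419.
Rearranging for μ₀: μ₀ = (μ_n·τ_n − τ_data·x̄)/τ₀ = (0.4775·0.559419 − 0.532319·0.4) / 0.027100 = 0.054195/0.027100 ≈ 2.0.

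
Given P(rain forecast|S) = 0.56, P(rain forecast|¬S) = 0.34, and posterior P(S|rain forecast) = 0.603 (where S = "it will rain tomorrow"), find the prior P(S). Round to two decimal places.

Bayes' rule in odds form gives O(S|E) = O(S)·[P(E|S)/P(E|¬S)], hence O(S) = O(S|E)/LR.
Posterior odds = 0.603/(1−0.603) = 1.5189. LR = 0.56/0.34 = 1.6471.
Prior odds = 1.5189/1.6471 = 0.9222, so P(S) = 0.9222/(1+0.9222) ≈ 0.48.

P(S) = 0.48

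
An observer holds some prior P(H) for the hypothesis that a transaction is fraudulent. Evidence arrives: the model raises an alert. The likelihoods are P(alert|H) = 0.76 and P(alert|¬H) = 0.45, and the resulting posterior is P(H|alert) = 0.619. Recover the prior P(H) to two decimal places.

In odds form, posterior odds = prior odds × likelihood ratio, so prior odds = posterior odds ÷ LR.
Posterior odds = 0.619/(1−0.619) = 1.6247. LR = 0.76/0.45 = 1.6889.
Prior odds = 1.6247/1.6889 = 0.9620, so P(H) = 0.9620/(1+0.9620) ≈ 0.49.

P(H) = 0.49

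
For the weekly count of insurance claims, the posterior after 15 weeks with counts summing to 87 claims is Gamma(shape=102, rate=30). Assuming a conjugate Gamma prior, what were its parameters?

Gamma(shape=15, rate=15)

A Gamma(α, β) prior (rate parametrization) on a Poisson rate with n observations summing to S gives posterior Gamma(α+S, β+n).
So α = 102 − 87 = 15 and β = 30 − 15 = 15.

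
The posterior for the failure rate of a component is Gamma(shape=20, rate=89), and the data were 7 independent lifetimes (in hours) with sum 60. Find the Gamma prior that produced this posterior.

Gamma(shape=13, rate=29)

For an exponential likelihood with a Gamma(α, β) prior on the rate, n observations with total T give posterior Gamma(α+n, β+T).
So α = 20 − 7 = 13 and β = 89 − 60 = 29.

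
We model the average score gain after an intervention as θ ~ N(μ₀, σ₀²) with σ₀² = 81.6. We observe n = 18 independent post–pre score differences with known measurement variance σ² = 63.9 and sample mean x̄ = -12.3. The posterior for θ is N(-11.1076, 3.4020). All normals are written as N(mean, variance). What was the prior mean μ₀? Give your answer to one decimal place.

The posterior mean is a precision-weighted average: μ_n = (τ₀μ₀ + τ_data·x̄)/(τ₀+τ_data), with τ₀=1/σ₀² and τ_data=n/σ².
Here τ₀ = 1/81.6 = 0.012255 and τ_data = 18/63.9 = 0.281690, so τ_n = 0.293945.
Rearranging for μ₀: μ₀ = (μ_n·τ_n − τ_data·x̄)/τ₀ = (-11.1076·0.293945 − 0.281690·-12.3) / 0.012255 = 0.199764/0.012255 ≈ 16.3.

μ₀ = 16.3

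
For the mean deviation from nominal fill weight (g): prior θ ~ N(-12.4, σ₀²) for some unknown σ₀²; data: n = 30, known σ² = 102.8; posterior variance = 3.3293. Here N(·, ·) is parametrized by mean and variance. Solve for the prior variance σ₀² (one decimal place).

σ₀² = 117.2

For the Normal–Normal model with known σ², precisions add: τ_n = τ₀ + n/σ².
So 1/σ₀² = 1/3.3293 − 30/102.8 = 0.300363 − 0.291829 = 0.008534.
Hence σ₀² = 1/0.008534 ≈ 117.2.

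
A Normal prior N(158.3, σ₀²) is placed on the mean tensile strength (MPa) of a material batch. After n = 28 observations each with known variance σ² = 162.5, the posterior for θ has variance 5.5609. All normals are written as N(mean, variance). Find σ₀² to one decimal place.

For the Normal–Normal model with known σ², precisions add: τ_n = τ₀ + n/σ².
So 1/σ₀² = 1/5.5609 − 28/162.5 = 0.179827 − 0.172308 = 0.007519.
Hence σ₀² = 1/0.007519 ≈ 133.0.

σ₀² = 133.0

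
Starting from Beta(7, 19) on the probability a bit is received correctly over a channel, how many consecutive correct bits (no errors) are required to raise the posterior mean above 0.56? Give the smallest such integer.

After k correct bits and 0 errors the posterior is Beta(7+k, 19), with mean (7+k)/(7+19+k).
Set (7+k)/(26+k) > 0.56 and solve: k > (0.56·26 − 7)/(1 − 0.56) = 17.182.
The smallest integer exceeding 17.182 is 18, and checking k=18: (25)/(44) = 0.5682 > 0.56.

k = 18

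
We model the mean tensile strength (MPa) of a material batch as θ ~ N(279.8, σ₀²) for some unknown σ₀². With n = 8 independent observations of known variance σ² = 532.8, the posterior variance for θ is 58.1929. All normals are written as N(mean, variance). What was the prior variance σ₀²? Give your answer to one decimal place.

Posterior precision equals prior precision plus data precision: 1/σ_n² = 1/σ₀² + n/σ².
So 1/σ₀² = 1/58.1929 − 8/532.8 = 0.017184 − 0.015015 = 0.002169.
Hence σ₀² = 1/0.002169 ≈ 461.0.

σ₀² = 461.0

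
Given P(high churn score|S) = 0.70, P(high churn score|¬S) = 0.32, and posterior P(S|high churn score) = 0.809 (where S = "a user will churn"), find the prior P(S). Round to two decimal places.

Bayes' rule in odds form gives O(S|E) = O(S)·[P(E|S)/P(E|¬S)], hence O(S) = O(S|E)/LR.
Posterior odds = 0.809/(1−0.809) = 4.2356. LR = 0.70/0.32 = 2.1875.
Prior odds = 4.2356/2.1875 = 1.9363, so P(S) = 1.9363/(1+1.9363) ≈ 0.66.

P(S) = 0.66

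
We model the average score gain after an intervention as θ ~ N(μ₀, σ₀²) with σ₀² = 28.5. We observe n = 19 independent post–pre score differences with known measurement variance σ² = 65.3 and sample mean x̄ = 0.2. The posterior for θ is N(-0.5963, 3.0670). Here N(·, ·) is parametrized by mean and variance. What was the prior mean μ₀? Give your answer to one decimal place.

The posterior mean is a precision-weighted average: μ_n = (τ₀μ₀ + τ_data·x̄)/(τ₀+τ_data), with τ₀=1/σ₀² and τ_data=n/σ².
Here τ₀ = 1/28.5 = 0.035088 and τ_data = 19/65.3 = 0.290965, so τ_n = 0.326053.
Rearranging for μ₀: μ₀ = (μ_n·τ_n − τ_data·x̄)/τ₀ = (-0.5963·0.326053 − 0.290965·0.2) / 0.035088 = -0.252618/0.035088 ≈ -7.2.

μ₀ = -7.2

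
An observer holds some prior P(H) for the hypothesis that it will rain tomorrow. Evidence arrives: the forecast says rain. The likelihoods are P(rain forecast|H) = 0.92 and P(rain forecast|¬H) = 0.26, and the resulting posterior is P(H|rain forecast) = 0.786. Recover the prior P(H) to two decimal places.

In odds form, posterior odds = prior odds × likelihood ratio, so prior odds = posterior odds ÷ LR.
Posterior odds = 0.786/(1−0.786) = 3.6729. LR = 0.92/0.26 = 3.5385.
Prior odds = 3.6729/3.5385 = 1.0380, so P(H) = 1.0380/(1+1.0380) ≈ 0.51.

P(H) = 0.51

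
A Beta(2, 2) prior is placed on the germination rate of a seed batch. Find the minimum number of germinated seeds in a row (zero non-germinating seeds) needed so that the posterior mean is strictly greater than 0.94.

k = 30

After k germinated seeds and 0 non-germinating seeds the posterior is Beta(2+k, 2), with mean (2+k)/(2+2+k).
Set (2+k)/(4+k) > 0.94 and solve: k > (0.94·4 − 2)/(1 − 0.94) = 29.333.
The smallest integer exceeding 29.333 is 30, and checking k=30: (32)/(34) = 0.9412 > 0.94.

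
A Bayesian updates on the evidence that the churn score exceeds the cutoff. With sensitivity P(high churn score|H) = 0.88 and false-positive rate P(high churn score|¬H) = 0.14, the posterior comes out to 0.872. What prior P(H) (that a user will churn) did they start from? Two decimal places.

P(H) = 0.52

In odds form, posterior odds = prior odds × likelihood ratio, so prior odds = posterior odds ÷ LR.
Posterior odds = 0.872/(1−0.872) = 6.8125. LR = 0.88/0.14 = 6.2857.
Prior odds = 6.8125/6.2857 = 1.0838, so P(H) = 1.0838/(1+1.0838) ≈ 0.52.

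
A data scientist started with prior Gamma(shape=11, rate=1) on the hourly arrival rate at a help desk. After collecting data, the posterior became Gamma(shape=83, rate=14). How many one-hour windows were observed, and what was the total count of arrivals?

n = 13 one-hour windows with total 72 arrivals

A Gamma(α, β) prior (rate parametrization) on a Poisson rate with n observations summing to S gives posterior Gamma(α+S, β+n).
Matching: Σxᵢ = 83 − 11 = 72 and n = 14 − 1 = 13.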